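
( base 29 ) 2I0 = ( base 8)4234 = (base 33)20Q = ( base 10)2204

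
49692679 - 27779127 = 21913552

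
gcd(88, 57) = 1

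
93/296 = 93/296  =  0.31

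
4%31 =4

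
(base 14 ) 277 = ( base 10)497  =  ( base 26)j3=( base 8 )761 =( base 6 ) 2145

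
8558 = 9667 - 1109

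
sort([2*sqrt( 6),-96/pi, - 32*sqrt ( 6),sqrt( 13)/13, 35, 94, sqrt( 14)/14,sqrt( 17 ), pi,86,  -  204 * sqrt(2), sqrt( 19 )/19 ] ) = [-204*sqrt(2 ),-32*sqrt( 6 ),-96/pi, sqrt( 19 ) /19, sqrt ( 14 ) /14,sqrt(13 ) /13, pi,sqrt( 17), 2*sqrt( 6), 35, 86, 94]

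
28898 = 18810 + 10088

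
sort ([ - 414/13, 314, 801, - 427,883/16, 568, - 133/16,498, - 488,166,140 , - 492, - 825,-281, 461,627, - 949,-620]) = [ - 949, - 825,-620 , - 492, - 488,-427 , - 281, - 414/13, - 133/16,883/16,140, 166,314 , 461, 498,  568,627,801 ]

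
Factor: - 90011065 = - 5^1*293^1*61441^1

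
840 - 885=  - 45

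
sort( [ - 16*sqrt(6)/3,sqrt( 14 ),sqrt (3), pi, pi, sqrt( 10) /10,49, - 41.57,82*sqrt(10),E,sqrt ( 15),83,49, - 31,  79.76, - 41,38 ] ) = [ - 41.57, - 41, - 31, - 16*sqrt( 6 )/3 , sqrt( 10) /10, sqrt(3),E, pi,pi, sqrt(14), sqrt( 15),38, 49, 49, 79.76, 83,82*sqrt ( 10)]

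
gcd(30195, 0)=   30195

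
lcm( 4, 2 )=4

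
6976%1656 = 352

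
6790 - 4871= 1919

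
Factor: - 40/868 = - 10/217 = - 2^1*5^1*7^( - 1 )*31^ ( - 1) 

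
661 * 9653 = 6380633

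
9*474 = 4266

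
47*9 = 423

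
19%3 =1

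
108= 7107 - 6999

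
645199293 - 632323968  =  12875325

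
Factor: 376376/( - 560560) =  - 2^( - 1)*5^(-1)*7^ (-1 )*47^1 =- 47/70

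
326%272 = 54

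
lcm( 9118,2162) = 209714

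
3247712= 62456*52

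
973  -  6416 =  - 5443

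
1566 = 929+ 637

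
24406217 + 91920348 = 116326565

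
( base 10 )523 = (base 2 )1000001011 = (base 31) GR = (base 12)377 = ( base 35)EX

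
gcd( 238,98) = 14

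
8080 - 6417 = 1663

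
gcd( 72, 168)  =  24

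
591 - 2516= - 1925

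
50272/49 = 1025+ 47/49 = 1025.96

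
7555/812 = 7555/812 = 9.30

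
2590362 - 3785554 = - 1195192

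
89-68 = 21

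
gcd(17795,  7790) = 5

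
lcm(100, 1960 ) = 9800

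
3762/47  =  80 + 2/47 = 80.04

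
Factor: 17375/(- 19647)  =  -3^(-2 )*5^3*37^(-1)*59^ ( -1)*139^1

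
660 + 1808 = 2468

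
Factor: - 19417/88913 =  - 11^(-1)*59^( -1)*137^( - 1)*19417^1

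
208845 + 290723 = 499568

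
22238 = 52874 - 30636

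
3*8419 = 25257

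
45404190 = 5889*7710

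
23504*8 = 188032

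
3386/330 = 1693/165  =  10.26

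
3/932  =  3/932 = 0.00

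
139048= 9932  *14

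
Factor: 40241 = 40241^1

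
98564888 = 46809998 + 51754890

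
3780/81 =46 + 2/3 = 46.67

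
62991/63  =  6999/7 = 999.86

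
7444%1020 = 304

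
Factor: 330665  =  5^1*41^1*1613^1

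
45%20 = 5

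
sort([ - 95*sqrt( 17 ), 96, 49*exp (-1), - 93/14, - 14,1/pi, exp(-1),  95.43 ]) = [ - 95*sqrt( 17 ), - 14, - 93/14, 1/pi, exp (  -  1),49*exp(  -  1),95.43, 96]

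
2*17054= 34108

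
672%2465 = 672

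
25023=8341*3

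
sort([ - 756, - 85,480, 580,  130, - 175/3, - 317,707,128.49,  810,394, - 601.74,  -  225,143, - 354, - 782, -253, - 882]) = [ - 882 ,  -  782, - 756,-601.74,-354, - 317, - 253, - 225, - 85,- 175/3, 128.49, 130,143,394,480, 580,  707,810]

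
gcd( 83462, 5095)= 1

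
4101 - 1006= 3095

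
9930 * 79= 784470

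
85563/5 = 85563/5 = 17112.60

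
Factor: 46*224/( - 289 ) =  - 10304/289=- 2^6*7^1* 17^( - 2)*23^1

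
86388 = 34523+51865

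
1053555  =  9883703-8830148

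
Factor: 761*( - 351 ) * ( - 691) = 3^3 *13^1*691^1*761^1 = 184573701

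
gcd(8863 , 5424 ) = 1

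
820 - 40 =780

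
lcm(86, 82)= 3526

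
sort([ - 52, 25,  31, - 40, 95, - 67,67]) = [ - 67, - 52,-40, 25, 31, 67, 95]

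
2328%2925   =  2328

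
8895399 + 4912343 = 13807742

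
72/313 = 72/313= 0.23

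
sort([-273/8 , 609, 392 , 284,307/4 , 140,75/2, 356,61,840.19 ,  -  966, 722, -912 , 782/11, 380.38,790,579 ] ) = [ - 966,  -  912,-273/8 , 75/2,61, 782/11,307/4,140,284, 356,380.38, 392,579, 609,722, 790, 840.19]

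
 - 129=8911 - 9040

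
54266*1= 54266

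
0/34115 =0 = 0.00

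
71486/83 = 861 + 23/83 = 861.28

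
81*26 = 2106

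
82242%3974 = 2762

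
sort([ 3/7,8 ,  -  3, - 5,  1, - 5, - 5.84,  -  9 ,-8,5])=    [-9, - 8, - 5.84,-5,-5, - 3,3/7, 1,5, 8]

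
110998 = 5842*19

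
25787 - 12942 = 12845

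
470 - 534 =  - 64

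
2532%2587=2532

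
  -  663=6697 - 7360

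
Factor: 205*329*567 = 38241315 = 3^4*5^1*7^2*41^1*47^1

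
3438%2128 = 1310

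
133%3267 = 133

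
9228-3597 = 5631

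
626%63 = 59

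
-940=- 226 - 714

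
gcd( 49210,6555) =95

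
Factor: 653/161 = 7^( - 1)*23^( - 1)*653^1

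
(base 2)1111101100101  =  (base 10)8037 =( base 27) b0i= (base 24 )DML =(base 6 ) 101113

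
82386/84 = 980 + 11/14 = 980.79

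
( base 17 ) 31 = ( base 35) 1h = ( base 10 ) 52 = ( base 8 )64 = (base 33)1J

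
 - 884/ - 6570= 442/3285 = 0.13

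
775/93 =8+1/3 =8.33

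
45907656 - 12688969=33218687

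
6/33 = 2/11 = 0.18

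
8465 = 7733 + 732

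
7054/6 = 3527/3= 1175.67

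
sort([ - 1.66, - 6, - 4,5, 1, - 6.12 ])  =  [ - 6.12,-6,-4, - 1.66,  1,5]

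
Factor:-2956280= - 2^3 * 5^1* 73907^1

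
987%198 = 195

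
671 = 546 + 125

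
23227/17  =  1366 + 5/17 = 1366.29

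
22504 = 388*58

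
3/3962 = 3/3962 = 0.00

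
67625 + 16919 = 84544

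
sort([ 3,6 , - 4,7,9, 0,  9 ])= [-4,0,3, 6,7,  9, 9 ]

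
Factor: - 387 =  - 3^2 * 43^1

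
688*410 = 282080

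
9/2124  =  1/236  =  0.00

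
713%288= 137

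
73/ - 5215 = -1 + 5142/5215=   - 0.01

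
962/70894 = 481/35447 = 0.01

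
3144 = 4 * 786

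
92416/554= 166 + 226/277=166.82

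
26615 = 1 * 26615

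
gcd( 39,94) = 1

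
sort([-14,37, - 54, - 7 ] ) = [- 54,- 14, - 7,37]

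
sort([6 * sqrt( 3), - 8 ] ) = [  -  8,  6*sqrt( 3)] 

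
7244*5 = 36220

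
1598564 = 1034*1546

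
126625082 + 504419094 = 631044176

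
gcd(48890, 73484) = 2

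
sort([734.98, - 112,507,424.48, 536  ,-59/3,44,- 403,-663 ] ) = [-663,-403,-112, - 59/3, 44, 424.48,507, 536, 734.98 ]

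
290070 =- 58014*( -5 ) 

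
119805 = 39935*3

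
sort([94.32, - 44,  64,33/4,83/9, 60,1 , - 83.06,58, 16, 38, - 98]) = [ - 98,-83.06, - 44,1, 33/4, 83/9 , 16,  38, 58,60, 64,94.32 ]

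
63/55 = 1+8/55 = 1.15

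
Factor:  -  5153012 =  - 2^2*23^1*79^1*709^1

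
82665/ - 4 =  - 20667 + 3/4 = - 20666.25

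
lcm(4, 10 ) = 20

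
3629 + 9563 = 13192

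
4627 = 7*661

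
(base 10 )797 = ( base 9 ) 1075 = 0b1100011101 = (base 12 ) 565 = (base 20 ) 1jh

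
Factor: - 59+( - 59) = -118 = - 2^1*59^1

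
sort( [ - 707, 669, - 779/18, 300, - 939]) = [ - 939, - 707, - 779/18, 300, 669]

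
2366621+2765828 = 5132449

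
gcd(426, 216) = 6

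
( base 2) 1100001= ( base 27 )3g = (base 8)141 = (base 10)97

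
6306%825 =531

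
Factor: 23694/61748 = 33/86 = 2^ ( - 1 )*3^1*11^1*43^( - 1)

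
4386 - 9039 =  - 4653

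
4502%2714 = 1788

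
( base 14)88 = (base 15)80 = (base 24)50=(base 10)120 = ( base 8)170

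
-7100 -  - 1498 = - 5602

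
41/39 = 1+ 2/39 =1.05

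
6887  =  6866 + 21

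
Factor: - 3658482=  - 2^1*3^2 * 203249^1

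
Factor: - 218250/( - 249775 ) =2^1*3^2*5^1 *103^ ( - 1)=90/103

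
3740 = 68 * 55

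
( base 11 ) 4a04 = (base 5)202123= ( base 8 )14612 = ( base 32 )6ca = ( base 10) 6538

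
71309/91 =10187/13 = 783.62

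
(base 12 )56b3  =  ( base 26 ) e6j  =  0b10010110100111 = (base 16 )25a7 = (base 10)9639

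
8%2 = 0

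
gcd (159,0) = 159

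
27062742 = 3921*6902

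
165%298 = 165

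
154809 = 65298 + 89511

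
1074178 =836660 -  - 237518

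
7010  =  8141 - 1131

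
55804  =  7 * 7972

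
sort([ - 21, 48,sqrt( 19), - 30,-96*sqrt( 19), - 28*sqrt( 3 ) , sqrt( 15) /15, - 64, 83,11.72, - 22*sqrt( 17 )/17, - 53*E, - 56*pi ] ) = [-96*sqrt (19 ),-56*pi, - 53*E, - 64, - 28*sqrt( 3), - 30,-21, -22*sqrt( 17) /17, sqrt( 15) /15,  sqrt( 19 ), 11.72,48, 83]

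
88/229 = 88/229 = 0.38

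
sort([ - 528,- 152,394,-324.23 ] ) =[ - 528, - 324.23,  -  152, 394] 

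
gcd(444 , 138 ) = 6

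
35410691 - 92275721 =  - 56865030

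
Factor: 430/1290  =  1/3 = 3^( - 1)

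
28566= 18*1587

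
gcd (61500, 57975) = 75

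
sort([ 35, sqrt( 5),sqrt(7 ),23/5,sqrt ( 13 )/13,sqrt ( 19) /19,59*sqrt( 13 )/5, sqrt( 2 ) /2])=[sqrt(19 ) /19,sqrt(13)/13 , sqrt( 2 )/2,sqrt( 5 ),sqrt ( 7 ),23/5,35,59  *sqrt( 13) /5]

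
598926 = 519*1154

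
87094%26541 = 7471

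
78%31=16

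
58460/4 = 14615= 14615.00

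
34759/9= 3862 + 1/9= 3862.11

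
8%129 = 8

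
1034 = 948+86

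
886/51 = 886/51= 17.37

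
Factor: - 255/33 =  - 85/11=- 5^1 *11^( - 1 )*17^1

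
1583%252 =71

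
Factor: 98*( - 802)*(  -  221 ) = 17369716= 2^2*7^2 * 13^1 * 17^1 * 401^1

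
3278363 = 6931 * 473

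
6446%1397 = 858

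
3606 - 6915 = -3309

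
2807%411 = 341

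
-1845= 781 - 2626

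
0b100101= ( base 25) 1c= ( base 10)37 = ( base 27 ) 1a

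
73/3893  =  73/3893 = 0.02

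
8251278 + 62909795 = 71161073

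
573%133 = 41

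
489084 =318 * 1538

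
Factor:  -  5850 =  - 2^1 * 3^2 * 5^2 * 13^1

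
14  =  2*7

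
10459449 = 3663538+6795911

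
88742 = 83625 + 5117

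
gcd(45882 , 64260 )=18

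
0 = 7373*0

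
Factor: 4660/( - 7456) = - 5/8=   - 2^( - 3)*5^1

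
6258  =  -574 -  - 6832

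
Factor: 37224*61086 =2^4 * 3^3*11^1 * 47^1*10181^1 =2273865264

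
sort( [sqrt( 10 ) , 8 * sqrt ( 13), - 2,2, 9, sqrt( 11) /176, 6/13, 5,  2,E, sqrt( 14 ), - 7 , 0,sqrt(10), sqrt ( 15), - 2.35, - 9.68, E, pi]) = [ - 9.68, - 7, - 2.35, - 2,  0,sqrt (11)/176, 6/13, 2, 2, E,E, pi, sqrt ( 10 ), sqrt( 10),sqrt( 14 ), sqrt(15 ),5,9, 8*sqrt(13)]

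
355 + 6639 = 6994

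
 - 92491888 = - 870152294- - 777660406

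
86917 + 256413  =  343330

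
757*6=4542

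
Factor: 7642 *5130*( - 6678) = - 2^3*3^5*5^1*7^1*19^1*53^1*3821^1 = - 261800705880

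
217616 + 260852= 478468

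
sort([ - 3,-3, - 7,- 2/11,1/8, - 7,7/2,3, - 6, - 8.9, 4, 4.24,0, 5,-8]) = [ - 8.9, - 8,-7, - 7, -6, - 3, -3, - 2/11, 0,1/8,3, 7/2, 4,4.24, 5] 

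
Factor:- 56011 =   -  79^1*709^1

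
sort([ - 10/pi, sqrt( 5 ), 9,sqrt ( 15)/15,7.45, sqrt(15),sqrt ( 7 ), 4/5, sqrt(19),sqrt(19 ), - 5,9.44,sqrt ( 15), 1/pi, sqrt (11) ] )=[  -  5, -10/pi , sqrt(15)/15, 1/pi,4/5, sqrt (5 ), sqrt (7 ), sqrt(  11 ), sqrt ( 15),sqrt( 15 ), sqrt ( 19), sqrt( 19 ), 7.45, 9,9.44]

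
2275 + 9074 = 11349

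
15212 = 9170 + 6042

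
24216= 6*4036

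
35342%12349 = 10644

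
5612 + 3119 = 8731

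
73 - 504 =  - 431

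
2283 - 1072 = 1211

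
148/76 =37/19  =  1.95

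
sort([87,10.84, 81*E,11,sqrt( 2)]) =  [sqrt( 2 ),10.84,11,  87,  81*E] 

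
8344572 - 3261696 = 5082876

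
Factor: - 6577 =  - 6577^1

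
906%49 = 24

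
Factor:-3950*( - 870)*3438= 2^3*3^3 * 5^3*29^1*79^1*191^1 = 11814687000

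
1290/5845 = 258/1169 = 0.22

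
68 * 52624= 3578432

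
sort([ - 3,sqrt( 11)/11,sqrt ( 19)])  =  [-3, sqrt( 11 )/11,sqrt( 19)]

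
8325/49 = 8325/49 = 169.90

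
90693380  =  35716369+54977011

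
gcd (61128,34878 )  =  6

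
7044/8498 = 3522/4249 = 0.83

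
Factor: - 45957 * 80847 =-3715485579 = -3^3*13^1*691^1  *  15319^1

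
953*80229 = 76458237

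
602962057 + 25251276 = 628213333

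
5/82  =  5/82  =  0.06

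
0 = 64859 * 0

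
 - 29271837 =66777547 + -96049384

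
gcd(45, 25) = 5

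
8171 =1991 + 6180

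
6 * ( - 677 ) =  - 4062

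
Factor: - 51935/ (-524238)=2^( - 1)*3^(- 1 ) * 5^1*11^( - 1 ) *13^ (  -  1 )*17^1 = 85/858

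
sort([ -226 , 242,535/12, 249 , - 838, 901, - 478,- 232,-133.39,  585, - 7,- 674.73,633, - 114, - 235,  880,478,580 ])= [ - 838,-674.73 ,-478,-235,-232, - 226, - 133.39 ,-114, - 7,535/12,242,249,  478,580,585,633 , 880,901] 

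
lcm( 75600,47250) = 378000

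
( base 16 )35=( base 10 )53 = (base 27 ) 1Q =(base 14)3B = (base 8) 65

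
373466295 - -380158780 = 753625075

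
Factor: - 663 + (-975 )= - 2^1*3^2*7^1*13^1 = -1638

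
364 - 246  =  118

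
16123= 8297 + 7826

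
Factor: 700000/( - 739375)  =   - 2^5 *5^1*13^( - 2) = - 160/169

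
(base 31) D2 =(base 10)405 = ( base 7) 1116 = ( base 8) 625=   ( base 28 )ED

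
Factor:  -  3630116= - 2^2*7^2*18521^1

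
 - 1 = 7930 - 7931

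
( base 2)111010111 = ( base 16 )1D7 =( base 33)e9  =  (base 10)471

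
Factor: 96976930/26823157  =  2^1*5^1*103^( - 1 ) * 233^1*41621^1*260419^( - 1)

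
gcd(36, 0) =36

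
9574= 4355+5219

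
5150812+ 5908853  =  11059665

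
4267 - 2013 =2254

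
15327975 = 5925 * 2587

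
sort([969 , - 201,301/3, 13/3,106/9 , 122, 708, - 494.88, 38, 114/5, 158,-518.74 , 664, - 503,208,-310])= [ - 518.74, - 503,  -  494.88, -310, - 201, 13/3, 106/9 , 114/5 , 38,  301/3,122, 158, 208,664,708,  969]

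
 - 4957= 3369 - 8326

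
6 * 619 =3714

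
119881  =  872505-752624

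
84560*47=3974320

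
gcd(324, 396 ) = 36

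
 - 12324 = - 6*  2054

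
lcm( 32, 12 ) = 96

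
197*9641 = 1899277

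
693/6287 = 693/6287=0.11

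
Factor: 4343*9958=2^1*13^1*43^1 * 101^1*383^1 = 43247594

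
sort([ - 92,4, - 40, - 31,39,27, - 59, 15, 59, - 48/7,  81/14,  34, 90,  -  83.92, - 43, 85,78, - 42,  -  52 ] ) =[ - 92, -83.92, - 59, - 52, - 43, - 42, - 40,  -  31, - 48/7 , 4,81/14,15,27, 34,39,59,78, 85 , 90] 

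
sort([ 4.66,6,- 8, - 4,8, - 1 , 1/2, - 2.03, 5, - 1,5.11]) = [ - 8, - 4,- 2.03, - 1,  -  1,1/2 , 4.66,5, 5.11, 6, 8 ]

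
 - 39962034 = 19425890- 59387924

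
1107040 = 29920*37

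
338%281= 57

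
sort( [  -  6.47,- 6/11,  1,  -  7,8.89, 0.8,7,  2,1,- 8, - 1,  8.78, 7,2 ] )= [ -8, - 7 , - 6.47 ,-1, - 6/11 , 0.8 , 1, 1, 2,2,7,7, 8.78, 8.89] 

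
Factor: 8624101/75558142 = 2^( - 1)*11^( - 1 )*127^( - 1 )*27043^(- 1)*8624101^1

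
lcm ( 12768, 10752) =204288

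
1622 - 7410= -5788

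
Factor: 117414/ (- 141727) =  - 198/239 = - 2^1*3^2*11^1*239^( - 1)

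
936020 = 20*46801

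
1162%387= 1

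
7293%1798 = 101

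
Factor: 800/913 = 2^5*5^2*11^( - 1 ) * 83^ ( - 1)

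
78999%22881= 10356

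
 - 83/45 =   -  83/45 = - 1.84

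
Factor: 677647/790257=3^( - 1)*13^( - 1 )*23^(-1) * 881^( - 1)* 677647^1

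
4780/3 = 4780/3= 1593.33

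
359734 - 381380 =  - 21646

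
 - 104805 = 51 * ( - 2055) 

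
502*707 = 354914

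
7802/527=14 + 424/527= 14.80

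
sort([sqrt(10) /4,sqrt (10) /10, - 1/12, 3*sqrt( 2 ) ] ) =[-1/12 , sqrt(10) /10 , sqrt( 10) /4, 3 * sqrt( 2) ]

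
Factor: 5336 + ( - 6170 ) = -2^1*3^1*139^1 = -  834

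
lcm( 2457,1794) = 113022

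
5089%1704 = 1681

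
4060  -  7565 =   -  3505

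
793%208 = 169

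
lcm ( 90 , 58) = 2610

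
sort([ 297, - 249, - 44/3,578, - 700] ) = [-700, - 249, - 44/3, 297, 578]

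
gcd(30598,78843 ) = 1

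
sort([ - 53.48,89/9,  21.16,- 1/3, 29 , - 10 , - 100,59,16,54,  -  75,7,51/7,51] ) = [ - 100, - 75, - 53.48, - 10,-1/3,  7,  51/7, 89/9, 16 , 21.16, 29, 51,  54,  59] 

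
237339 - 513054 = -275715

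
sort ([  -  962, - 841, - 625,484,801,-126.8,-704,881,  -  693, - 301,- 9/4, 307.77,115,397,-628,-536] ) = [ - 962,-841, - 704, - 693, - 628, - 625,-536,-301 , - 126.8,  -  9/4,  115,307.77 , 397,  484,801 , 881 ]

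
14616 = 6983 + 7633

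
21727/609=35 + 412/609 = 35.68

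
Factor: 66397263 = 3^1*383^1*57787^1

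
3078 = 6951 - 3873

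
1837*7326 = 13457862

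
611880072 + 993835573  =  1605715645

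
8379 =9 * 931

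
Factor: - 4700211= - 3^1*17^1*23^1*4007^1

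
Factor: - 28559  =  -28559^1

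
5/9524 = 5/9524 = 0.00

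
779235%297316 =184603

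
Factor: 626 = 2^1*313^1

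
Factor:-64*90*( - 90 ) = 2^8 * 3^4*5^2 = 518400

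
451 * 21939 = 9894489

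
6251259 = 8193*763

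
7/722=7/722=0.01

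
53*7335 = 388755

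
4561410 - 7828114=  - 3266704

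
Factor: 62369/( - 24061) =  - 47^1*1327^1 * 24061^(  -  1)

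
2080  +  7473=9553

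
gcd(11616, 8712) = 2904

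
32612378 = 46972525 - 14360147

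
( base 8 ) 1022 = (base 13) 31A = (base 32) gi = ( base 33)g2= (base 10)530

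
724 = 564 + 160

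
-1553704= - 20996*74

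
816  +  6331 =7147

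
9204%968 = 492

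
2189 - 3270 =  - 1081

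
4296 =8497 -4201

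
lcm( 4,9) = 36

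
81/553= 81/553 = 0.15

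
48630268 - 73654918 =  - 25024650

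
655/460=131/92  =  1.42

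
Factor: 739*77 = 56903 = 7^1*11^1*739^1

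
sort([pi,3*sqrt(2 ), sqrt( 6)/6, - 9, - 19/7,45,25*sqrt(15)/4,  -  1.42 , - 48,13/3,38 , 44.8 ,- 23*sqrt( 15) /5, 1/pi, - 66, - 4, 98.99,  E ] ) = [ - 66, - 48,- 23*sqrt( 15 )/5, - 9, - 4,- 19/7, - 1.42,1/pi, sqrt (6)/6, E , pi,  3*sqrt (2),13/3,25 * sqrt( 15 ) /4,38, 44.8,45,98.99]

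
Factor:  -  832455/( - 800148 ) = 277485/266716 = 2^( - 2 )*3^1*5^1*13^1*131^( - 1) * 509^ ( - 1 )*1423^1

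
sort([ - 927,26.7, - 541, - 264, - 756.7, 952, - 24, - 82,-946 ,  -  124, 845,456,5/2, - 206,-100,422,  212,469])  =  [ - 946,-927, - 756.7,-541,-264, - 206, - 124, - 100, - 82, - 24, 5/2,26.7, 212, 422,456,469, 845,952]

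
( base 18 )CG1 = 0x1051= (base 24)761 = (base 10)4177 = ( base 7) 15115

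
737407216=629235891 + 108171325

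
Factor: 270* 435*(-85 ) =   -  9983250 = -2^1*3^4* 5^3*17^1 * 29^1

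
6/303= 2/101  =  0.02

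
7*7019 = 49133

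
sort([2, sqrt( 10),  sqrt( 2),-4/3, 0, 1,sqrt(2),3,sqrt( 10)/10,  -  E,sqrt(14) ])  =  [ - E, - 4/3,0, sqrt(10) /10,  1,sqrt( 2 ),sqrt( 2),2,  3,sqrt( 10) , sqrt(14)]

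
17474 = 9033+8441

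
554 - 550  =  4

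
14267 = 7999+6268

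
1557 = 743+814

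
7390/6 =1231+2/3 = 1231.67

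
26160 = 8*3270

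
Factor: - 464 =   -  2^4 *29^1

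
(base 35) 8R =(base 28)AR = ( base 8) 463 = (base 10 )307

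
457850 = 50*9157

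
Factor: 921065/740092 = 2^(-2 )*5^1*41^1*53^( - 1)*3491^( - 1 )*4493^1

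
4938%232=66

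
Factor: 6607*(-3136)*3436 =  -2^8*7^2*859^1*6607^1 = -  71192380672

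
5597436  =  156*35881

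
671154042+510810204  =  1181964246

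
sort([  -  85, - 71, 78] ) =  [ - 85, -71,78]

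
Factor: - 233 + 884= 3^1*7^1 * 31^1 = 651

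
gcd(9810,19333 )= 1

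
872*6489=5658408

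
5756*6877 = 39584012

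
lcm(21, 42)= 42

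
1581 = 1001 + 580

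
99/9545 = 99/9545 = 0.01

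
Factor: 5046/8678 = 3^1*29^2*4339^( - 1)= 2523/4339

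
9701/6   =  1616+5/6 = 1616.83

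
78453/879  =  89+ 74/293 = 89.25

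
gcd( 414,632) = 2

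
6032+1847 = 7879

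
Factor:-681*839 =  - 3^1 * 227^1*839^1= -  571359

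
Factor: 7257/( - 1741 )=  - 3^1*41^1*59^1 * 1741^(-1 ) 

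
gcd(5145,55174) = 49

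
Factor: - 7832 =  - 2^3*11^1*89^1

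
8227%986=339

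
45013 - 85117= - 40104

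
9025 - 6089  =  2936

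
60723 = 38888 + 21835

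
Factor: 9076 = 2^2*2269^1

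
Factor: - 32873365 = - 5^1*7^2* 134177^1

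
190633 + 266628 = 457261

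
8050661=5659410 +2391251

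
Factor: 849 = 3^1*283^1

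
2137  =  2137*1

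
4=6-2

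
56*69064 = 3867584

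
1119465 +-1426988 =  - 307523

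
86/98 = 43/49 = 0.88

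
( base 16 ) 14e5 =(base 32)575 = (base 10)5349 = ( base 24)96L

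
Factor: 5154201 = 3^2*13^1 *44053^1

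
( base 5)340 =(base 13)74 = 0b1011111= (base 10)95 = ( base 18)55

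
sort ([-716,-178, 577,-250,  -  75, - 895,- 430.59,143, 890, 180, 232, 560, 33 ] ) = [  -  895,-716, - 430.59,- 250, - 178,-75, 33, 143, 180,  232,  560,  577, 890] 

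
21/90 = 7/30 =0.23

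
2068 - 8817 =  -6749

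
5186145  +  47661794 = 52847939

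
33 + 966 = 999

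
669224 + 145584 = 814808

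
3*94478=283434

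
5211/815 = 6+321/815 = 6.39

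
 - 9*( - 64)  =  576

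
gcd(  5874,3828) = 66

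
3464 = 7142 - 3678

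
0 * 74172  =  0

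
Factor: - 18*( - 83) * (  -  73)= - 2^1*3^2 * 73^1*83^1 = - 109062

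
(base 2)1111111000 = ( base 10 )1016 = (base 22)224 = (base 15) 47b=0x3f8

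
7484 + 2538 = 10022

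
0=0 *504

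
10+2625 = 2635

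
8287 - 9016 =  - 729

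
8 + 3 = 11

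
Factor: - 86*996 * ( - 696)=59616576 = 2^6*3^2*29^1*43^1*83^1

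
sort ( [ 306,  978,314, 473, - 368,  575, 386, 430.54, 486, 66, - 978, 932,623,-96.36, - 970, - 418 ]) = [ - 978, - 970, - 418 , - 368, - 96.36, 66, 306, 314,386, 430.54, 473, 486,575, 623,932, 978]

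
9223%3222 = 2779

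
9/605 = 9/605 = 0.01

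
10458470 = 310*33737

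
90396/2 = 45198 = 45198.00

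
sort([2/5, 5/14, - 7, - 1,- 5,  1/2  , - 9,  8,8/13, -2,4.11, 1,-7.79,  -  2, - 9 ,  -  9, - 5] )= [ - 9, - 9,  -  9, - 7.79,-7, - 5, - 5, - 2, - 2,  -  1, 5/14, 2/5, 1/2, 8/13, 1,4.11, 8]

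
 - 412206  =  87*(-4738)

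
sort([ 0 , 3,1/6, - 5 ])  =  [-5,0, 1/6, 3 ] 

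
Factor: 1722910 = 2^1*5^1*7^1*151^1* 163^1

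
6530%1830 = 1040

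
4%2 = 0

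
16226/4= 4056+1/2= 4056.50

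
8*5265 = 42120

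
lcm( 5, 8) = 40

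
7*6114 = 42798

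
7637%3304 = 1029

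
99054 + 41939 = 140993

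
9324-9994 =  - 670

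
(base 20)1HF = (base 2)1011110011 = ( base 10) 755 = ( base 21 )1EK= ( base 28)QR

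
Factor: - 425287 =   -  103^1*4129^1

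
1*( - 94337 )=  - 94337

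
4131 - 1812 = 2319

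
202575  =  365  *555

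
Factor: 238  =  2^1*7^1 * 17^1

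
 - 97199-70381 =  - 167580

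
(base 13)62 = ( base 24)38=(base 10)80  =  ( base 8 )120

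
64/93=64/93 = 0.69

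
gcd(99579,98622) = 3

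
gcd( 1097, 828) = 1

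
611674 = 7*87382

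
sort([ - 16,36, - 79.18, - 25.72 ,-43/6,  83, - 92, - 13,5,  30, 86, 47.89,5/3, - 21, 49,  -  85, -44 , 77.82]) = [-92,-85,- 79.18 , -44, - 25.72 , - 21, - 16, - 13, - 43/6,5/3,5,  30,36,47.89, 49,  77.82,83,86]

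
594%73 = 10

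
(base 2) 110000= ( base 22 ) 24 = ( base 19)2a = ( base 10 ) 48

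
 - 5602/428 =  - 2801/214 = - 13.09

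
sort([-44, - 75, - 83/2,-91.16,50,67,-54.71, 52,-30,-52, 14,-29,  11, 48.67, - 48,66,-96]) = [  -  96, - 91.16, - 75, - 54.71,-52, - 48, - 44 ,-83/2,-30, - 29, 11, 14, 48.67,50, 52,66, 67 ] 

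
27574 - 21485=6089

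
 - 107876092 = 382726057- 490602149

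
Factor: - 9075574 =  - 2^1*4537787^1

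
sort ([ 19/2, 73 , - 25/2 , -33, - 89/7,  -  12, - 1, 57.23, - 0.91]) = [  -  33, - 89/7, - 25/2, - 12, - 1, - 0.91, 19/2, 57.23  ,  73 ]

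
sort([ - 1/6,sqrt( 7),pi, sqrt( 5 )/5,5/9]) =[ - 1/6,sqrt( 5 ) /5 , 5/9,sqrt( 7 ),pi ] 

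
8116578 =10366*783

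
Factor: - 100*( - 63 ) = 6300 = 2^2*3^2 * 5^2 * 7^1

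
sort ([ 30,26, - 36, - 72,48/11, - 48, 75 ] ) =[ - 72, - 48, - 36, 48/11,26,30,75 ]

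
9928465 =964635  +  8963830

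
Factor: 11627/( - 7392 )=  - 151/96 = - 2^( - 5 )*3^( - 1 )*151^1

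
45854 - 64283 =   -  18429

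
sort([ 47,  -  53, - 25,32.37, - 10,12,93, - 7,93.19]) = [-53,-25, - 10, - 7,12,32.37,47,93,93.19 ]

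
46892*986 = 46235512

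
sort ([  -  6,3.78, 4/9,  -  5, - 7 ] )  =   [ - 7,-6,  -  5,  4/9,  3.78]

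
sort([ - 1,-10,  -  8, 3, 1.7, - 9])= [-10, - 9,-8,-1 , 1.7,3]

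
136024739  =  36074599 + 99950140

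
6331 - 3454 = 2877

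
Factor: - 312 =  -2^3*3^1 * 13^1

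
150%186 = 150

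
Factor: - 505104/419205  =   - 2^4*5^( - 1)*17^1* 619^1*27947^(-1) = -  168368/139735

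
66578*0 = 0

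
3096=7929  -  4833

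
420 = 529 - 109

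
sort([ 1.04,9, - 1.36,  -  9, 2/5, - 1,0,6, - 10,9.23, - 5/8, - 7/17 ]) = [-10, - 9, - 1.36, - 1, - 5/8, - 7/17,0, 2/5, 1.04,6, 9,9.23 ] 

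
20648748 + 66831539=87480287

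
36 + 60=96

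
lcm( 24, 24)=24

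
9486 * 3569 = 33855534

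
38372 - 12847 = 25525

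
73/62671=73/62671 = 0.00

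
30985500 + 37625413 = 68610913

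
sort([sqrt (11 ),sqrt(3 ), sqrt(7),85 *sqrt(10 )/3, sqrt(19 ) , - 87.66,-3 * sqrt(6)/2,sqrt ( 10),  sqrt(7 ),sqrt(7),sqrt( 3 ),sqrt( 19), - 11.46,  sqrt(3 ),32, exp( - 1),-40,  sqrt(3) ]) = [ -87.66 ,-40,-11.46, - 3*sqrt (6) /2, exp(-1),sqrt (3),sqrt(3),sqrt( 3), sqrt( 3),sqrt(7),sqrt ( 7 ),sqrt( 7 ),sqrt(  10), sqrt(11),sqrt(19),sqrt ( 19 ),32,85 * sqrt( 10)/3 ] 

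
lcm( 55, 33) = 165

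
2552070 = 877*2910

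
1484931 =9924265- 8439334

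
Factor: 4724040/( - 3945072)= -196835/164378 = - 2^( - 1 )*5^1 * 39367^1*82189^(- 1)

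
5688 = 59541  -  53853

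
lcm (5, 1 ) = 5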